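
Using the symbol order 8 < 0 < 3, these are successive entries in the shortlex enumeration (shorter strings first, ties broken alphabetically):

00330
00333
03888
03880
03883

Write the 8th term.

Advancing 3 positions from 03883 through 03883 → 03808 → 03800 reaches term 8.

03803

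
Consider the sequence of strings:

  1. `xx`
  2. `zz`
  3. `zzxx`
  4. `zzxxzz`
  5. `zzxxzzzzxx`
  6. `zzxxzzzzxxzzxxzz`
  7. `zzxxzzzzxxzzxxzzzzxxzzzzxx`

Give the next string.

This is a Fibonacci-style word recurrence s(k) = s(k−1)·s(k−2): e.g. zz·xx = zzxx.
Continuing: zzxxzzzzxxzzxxzzzzxxzzzzxx · zzxxzzzzxxzzxxzz gives term 8.

zzxxzzzzxxzzxxzzzzxxzzzzxxzzxxzzzzxxzzxxzz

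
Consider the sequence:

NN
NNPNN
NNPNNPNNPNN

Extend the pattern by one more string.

Each string is two copies of the previous one joined by 'P'.
So the next term is two copies of NNPNNPNNPNN with 'P' between the halves.

NNPNNPNNPNNPNNPNNPNNPNN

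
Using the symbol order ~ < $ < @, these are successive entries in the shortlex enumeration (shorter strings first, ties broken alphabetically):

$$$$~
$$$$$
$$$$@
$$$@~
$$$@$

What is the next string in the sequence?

The successor of $$$@$ increments the rightmost position that isn't already @ and resets every position after it to ~.

$$$@@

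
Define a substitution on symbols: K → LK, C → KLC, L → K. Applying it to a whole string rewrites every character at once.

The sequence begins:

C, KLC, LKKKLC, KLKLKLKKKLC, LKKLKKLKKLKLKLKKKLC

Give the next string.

Applying the rule to each of the 19 symbols of LKKLKKLKKLKLKLKKKLC gives the pieces K LK LK K LK LK K LK LK K LK K LK K LK LK LK K KLC, which concatenate to the answer.

KLKLKKLKLKKLKLKKLKKLKKLKLKLKKKLC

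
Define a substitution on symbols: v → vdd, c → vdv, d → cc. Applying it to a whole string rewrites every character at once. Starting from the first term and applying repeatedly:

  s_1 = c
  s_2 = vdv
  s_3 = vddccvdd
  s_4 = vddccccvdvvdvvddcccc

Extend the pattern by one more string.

Rewriting the 20 symbols of vddccccvdvvdvvddcccc one by one yields vdd cc cc vdv vdv vdv vdv vdd cc vdd vdd cc vdd vdd cc cc vdv vdv vdv vdv; concatenated:

vddccccvdvvdvvdvvdvvddccvddvddccvddvddccccvdvvdvvdvvdv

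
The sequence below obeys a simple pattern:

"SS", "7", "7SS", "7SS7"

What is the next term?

From term 3 onward, concatenate the last term with the second-to-last: 7·SS = 7SS, 7SS·7 = 7SS7, …
So term 5 is 7SS7·7SS.

7SS77SS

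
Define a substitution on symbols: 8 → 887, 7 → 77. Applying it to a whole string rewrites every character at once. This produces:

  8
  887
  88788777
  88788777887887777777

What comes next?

887887778878877777778878877788788777777777777777

Applying the rule to each of the 20 symbols of 88788777887887777777 gives the pieces 887 887 77 887 887 77 77 77 887 887 77 887 887 77 77 77 77 77 77 77, which concatenate to the answer.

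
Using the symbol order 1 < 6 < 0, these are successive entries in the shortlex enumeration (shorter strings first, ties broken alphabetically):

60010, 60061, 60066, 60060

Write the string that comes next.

Treat 60060 as a base-3 numeral over the given alphabet and add one, carrying through any trailing 0's.

60001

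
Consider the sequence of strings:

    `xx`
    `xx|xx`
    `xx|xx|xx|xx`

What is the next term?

xx|xx|xx|xx|xx|xx|xx|xx

Each string is two copies of the previous one joined by '|'.
One more doubling of xx|xx|xx|xx gives the answer.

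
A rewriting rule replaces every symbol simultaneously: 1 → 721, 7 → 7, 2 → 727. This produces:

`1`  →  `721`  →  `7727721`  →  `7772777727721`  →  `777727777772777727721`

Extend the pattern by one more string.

7777727777777727777772777727721

φ(777727777772777727721) expands symbol-by-symbol to 7 7 7 7 727 7 7 7 7 7 7 727 7 7 7 7 727 7 7 727 721; joining the 21 pieces gives the next term.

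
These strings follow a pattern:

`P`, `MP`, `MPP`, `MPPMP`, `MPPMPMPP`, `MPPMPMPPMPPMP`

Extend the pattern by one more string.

MPPMPMPPMPPMPMPPMPMPP

This is a Fibonacci-style word recurrence s(k) = s(k−1)·s(k−2): e.g. MP·P = MPP.
Continuing: MPPMPMPPMPPMP · MPPMPMPP gives term 7.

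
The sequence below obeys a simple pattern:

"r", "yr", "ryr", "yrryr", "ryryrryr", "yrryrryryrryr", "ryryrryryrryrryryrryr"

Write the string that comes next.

Each term (from the third on) is the two preceding terms concatenated in order: term 3 = r·yr = ryr.
Continuing: yrryrryryrryr · ryryrryryrryrryryrryr gives term 8.

yrryrryryrryrryryrryryrryrryryrryr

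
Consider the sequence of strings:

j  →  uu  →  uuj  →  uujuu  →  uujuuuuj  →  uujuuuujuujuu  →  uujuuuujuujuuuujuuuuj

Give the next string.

uujuuuujuujuuuujuuuujuujuuuujuujuu

This is a Fibonacci-style word recurrence s(k) = s(k−1)·s(k−2): e.g. uu·j = uuj.
The next term joins uujuuuujuujuuuujuuuuj and uujuuuujuujuu.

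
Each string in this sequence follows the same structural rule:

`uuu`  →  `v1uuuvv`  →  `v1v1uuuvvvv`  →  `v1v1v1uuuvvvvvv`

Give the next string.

s(k+1) = v1·s(k)·vv, so each term gains v1 as a prefix and vv as a suffix.
One more step from v1v1v1uuuvvvvvv gives the answer.

v1v1v1v1uuuvvvvvvvv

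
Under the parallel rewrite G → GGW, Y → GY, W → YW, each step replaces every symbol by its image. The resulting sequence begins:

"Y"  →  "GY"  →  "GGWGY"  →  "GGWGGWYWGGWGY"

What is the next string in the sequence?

φ(GGWGGWYWGGWGY) expands symbol-by-symbol to GGW GGW YW GGW GGW YW GY YW GGW GGW YW GGW GY; joining the 13 pieces gives the next term.

GGWGGWYWGGWGGWYWGYYWGGWGGWYWGGWGY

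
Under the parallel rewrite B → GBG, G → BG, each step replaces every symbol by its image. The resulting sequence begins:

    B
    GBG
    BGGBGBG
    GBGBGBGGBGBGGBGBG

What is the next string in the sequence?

φ(GBGBGBGGBGBGGBGBG) expands symbol-by-symbol to BG GBG BG GBG BG GBG BG BG GBG BG GBG BG BG GBG BG GBG BG; joining the 17 pieces gives the next term.

BGGBGBGGBGBGGBGBGBGGBGBGGBGBGBGGBGBGGBGBG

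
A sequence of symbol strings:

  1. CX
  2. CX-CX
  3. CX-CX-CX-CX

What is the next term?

Each string is two copies of the previous one joined by '-'.
So the next term is two copies of CX-CX-CX-CX with '-' between the halves.

CX-CX-CX-CX-CX-CX-CX-CX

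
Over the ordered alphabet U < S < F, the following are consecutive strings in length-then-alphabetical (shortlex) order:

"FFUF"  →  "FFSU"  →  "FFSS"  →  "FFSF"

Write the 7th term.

Advancing 3 positions from FFSF through FFSF → FFFU → FFFS reaches term 7.

FFFF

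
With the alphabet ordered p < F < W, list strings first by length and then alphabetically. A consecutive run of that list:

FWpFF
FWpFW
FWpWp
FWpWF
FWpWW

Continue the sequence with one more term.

FWFpp

The successor of FWpWW increments the rightmost position that isn't already W and resets every position after it to p.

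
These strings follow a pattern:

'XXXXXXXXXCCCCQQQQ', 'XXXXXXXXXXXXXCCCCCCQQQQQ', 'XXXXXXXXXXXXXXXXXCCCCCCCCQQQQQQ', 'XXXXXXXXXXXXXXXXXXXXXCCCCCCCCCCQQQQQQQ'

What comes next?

The n-th term is 4n+1 X's then 2n C's then n+2 Q's, where the shown terms are n = 2, 3, 4, 5.
At n = 6 the blocks have lengths 25, 12, 8.

XXXXXXXXXXXXXXXXXXXXXXXXXCCCCCCCCCCCCQQQQQQQQ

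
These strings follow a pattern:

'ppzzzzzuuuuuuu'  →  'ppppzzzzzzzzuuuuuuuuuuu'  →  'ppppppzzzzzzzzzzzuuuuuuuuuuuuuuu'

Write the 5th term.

The n-th term is 2n p's then 3n+2 z's then 4n+3 u's (n = 1, 2, …).
Setting n = 5 gives 10, 17, 23 characters in each block.

ppppppppppzzzzzzzzzzzzzzzzzuuuuuuuuuuuuuuuuuuuuuuu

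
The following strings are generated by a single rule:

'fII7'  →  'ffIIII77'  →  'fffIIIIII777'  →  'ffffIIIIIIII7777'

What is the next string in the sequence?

fffffIIIIIIIIII77777

Each string has the form f^{n} I^{2n} 7^{n} (n = 1, 2, …).
Setting n = 5 gives 5, 10, 5 characters in each block.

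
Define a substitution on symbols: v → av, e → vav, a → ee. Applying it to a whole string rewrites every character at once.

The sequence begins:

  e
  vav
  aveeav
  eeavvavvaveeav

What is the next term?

vavvaveeavaveeavaveeavvavvaveeav

Replace each of the 14 characters of eeavvavvaveeav in place — vav vav ee av av ee av av ee av vav vav ee av — and concatenate.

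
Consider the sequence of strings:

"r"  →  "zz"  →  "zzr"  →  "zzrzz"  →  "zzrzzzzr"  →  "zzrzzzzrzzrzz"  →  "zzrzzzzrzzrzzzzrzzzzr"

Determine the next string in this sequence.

This is a Fibonacci-style word recurrence s(k) = s(k−1)·s(k−2): e.g. zz·r = zzr.
Continuing: zzrzzzzrzzrzzzzrzzzzr · zzrzzzzrzzrzz gives term 8.

zzrzzzzrzzrzzzzrzzzzrzzrzzzzrzzrzz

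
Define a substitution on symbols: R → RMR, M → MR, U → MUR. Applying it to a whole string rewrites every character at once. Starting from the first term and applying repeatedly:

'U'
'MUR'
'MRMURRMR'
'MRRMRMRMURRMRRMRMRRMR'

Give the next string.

φ(MRRMRMRMURRMRRMRMRRMR) expands symbol-by-symbol to MR RMR RMR MR RMR MR RMR MR MUR RMR RMR MR RMR RMR MR RMR MR RMR RMR MR RMR; joining the 21 pieces gives the next term.

MRRMRRMRMRRMRMRRMRMRMURRMRRMRMRRMRRMRMRRMRMRRMRRMRMRRMR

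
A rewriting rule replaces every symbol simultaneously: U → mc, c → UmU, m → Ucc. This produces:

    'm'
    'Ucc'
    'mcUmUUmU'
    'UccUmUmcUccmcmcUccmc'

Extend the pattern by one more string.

Applying the rule to each of the 20 symbols of UccUmUmcUccmcmcUccmc gives the pieces mc UmU UmU mc Ucc mc Ucc UmU mc UmU UmU Ucc UmU Ucc UmU mc UmU UmU Ucc UmU, which concatenate to the answer.

mcUmUUmUmcUccmcUccUmUmcUmUUmUUccUmUUccUmUmcUmUUmUUccUmU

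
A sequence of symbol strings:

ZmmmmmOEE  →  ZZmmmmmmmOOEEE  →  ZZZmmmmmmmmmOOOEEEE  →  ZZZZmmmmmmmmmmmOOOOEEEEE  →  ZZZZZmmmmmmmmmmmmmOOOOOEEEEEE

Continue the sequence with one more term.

ZZZZZZmmmmmmmmmmmmmmmOOOOOOEEEEEEE

Term n consists of n-1 Z's, followed by 2n+1 m's, followed by n-1 O's, followed by n E's, where the shown terms are n = 2, 3, 4, 5, 6.
At n = 7 the blocks have lengths 6, 15, 6, 7.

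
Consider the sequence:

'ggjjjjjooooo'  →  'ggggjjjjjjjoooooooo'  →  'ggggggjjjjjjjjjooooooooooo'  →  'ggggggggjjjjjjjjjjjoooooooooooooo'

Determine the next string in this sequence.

The n-th term is 2n g's then 2n+3 j's then 3n+2 o's (n = 1, 2, …).
Setting n = 5 gives 10, 13, 17 characters in each block.

ggggggggggjjjjjjjjjjjjjooooooooooooooooo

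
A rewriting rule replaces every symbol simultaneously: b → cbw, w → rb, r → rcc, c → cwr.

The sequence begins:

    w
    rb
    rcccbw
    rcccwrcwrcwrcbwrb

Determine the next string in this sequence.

Replace each of the 17 characters of rcccwrcwrcwrcbwrb in place — rcc cwr cwr cwr rb rcc cwr rb rcc cwr rb rcc cwr cbw rb rcc cbw — and concatenate.

rcccwrcwrcwrrbrcccwrrbrcccwrrbrcccwrcbwrbrcccbw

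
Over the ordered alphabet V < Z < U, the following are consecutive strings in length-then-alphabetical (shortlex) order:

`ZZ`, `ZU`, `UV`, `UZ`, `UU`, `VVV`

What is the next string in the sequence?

Find the rightmost character of VVV below U, bump it to the next letter, and reset everything to its right to V.

VVZ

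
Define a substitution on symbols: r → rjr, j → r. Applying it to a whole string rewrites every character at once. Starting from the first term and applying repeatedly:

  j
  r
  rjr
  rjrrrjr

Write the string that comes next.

Expanding rjrrrjr: r→rjr, j→r, r→rjr, r→rjr, r→rjr, j→r, r→rjr. Concatenated: rjr r rjr rjr rjr r rjr.

rjrrrjrrjrrjrrrjr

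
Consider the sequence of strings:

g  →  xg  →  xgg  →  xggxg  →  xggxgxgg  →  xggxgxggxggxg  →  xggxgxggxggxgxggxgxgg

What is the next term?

xggxgxggxggxgxggxgxggxggxgxggxggxg

Each term (from the third on) is the previous term followed by the one before it: term 3 = xg·g = xgg.
So term 8 is xggxgxggxggxgxggxgxgg·xggxgxggxggxg.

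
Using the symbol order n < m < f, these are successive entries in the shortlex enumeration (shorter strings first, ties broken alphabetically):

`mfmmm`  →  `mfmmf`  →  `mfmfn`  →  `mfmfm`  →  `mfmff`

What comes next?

The successor of mfmff increments the rightmost position that isn't already f and resets every position after it to n.

mffnn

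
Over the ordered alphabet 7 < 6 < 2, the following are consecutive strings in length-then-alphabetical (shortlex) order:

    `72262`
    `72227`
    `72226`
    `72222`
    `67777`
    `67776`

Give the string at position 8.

Stepping forward 2 times from 67776: 67776 → 67772, then the target.

67767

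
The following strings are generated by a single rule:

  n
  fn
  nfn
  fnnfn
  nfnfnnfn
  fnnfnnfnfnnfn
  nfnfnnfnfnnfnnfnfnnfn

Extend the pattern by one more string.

fnnfnnfnfnnfnnfnfnnfnfnnfnnfnfnnfn

This is a Fibonacci-style word recurrence s(k) = s(k−2)·s(k−1): e.g. n·fn = nfn.
Continuing: fnnfnnfnfnnfn · nfnfnnfnfnnfnnfnfnnfn gives term 8.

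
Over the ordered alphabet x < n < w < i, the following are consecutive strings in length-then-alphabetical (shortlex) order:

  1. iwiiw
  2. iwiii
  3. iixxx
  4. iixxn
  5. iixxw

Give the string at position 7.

Stepping forward 2 times from iixxw: iixxw → iixxi, then the target.

iixnx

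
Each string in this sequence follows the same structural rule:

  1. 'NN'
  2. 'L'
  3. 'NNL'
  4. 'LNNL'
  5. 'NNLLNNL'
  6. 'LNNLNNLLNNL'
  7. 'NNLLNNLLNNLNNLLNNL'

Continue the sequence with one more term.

This is a Fibonacci-style word recurrence s(k) = s(k−2)·s(k−1): e.g. NN·L = NNL.
The next term joins LNNLNNLLNNL and NNLLNNLLNNLNNLLNNL.

LNNLNNLLNNLNNLLNNLLNNLNNLLNNL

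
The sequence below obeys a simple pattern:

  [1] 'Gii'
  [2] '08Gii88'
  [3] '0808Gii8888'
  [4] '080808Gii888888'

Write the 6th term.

Every step adds 08 to the front and 88 to the end of the previous string.
From 080808Gii888888, 2 further steps: 080808Gii888888 → 08080808Gii88888888 → (answer).

0808080808Gii8888888888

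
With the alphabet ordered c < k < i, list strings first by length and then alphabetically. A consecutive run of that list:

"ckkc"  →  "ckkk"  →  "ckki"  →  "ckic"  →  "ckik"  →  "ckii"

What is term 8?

cick

Stepping forward 2 times from ckii: ckii → cicc, then the target.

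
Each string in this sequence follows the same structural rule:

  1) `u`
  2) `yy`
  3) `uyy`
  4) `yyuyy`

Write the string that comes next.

This is a Fibonacci-style word recurrence s(k) = s(k−2)·s(k−1): e.g. u·yy = uyy.
Continuing: uyy · yyuyy gives term 5.

uyyyyuyy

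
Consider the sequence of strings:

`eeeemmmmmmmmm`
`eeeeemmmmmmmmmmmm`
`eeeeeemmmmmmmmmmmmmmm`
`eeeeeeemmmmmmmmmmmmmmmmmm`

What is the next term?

Reading off run lengths: e runs 4, 5, 6, 7; m runs 9, 12, 15, 18 — each is linear in n, where the shown terms are n = 3, 4, 5, 6.
For the next term, n = 7, so the run lengths are 8, 21.

eeeeeeeemmmmmmmmmmmmmmmmmmmmm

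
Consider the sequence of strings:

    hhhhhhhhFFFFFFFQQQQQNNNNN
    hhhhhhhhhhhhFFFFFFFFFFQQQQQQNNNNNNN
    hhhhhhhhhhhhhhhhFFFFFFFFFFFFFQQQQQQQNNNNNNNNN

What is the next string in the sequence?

The n-th term is 4n h's then 3n+1 F's then n+3 Q's then 2n+1 N's, where the shown terms are n = 2, 3, 4.
For the next term, n = 5, so the run lengths are 20, 16, 8, 11.

hhhhhhhhhhhhhhhhhhhhFFFFFFFFFFFFFFFFQQQQQQQQNNNNNNNNNNN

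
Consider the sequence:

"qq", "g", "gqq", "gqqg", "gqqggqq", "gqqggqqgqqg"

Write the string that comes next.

Each term (from the third on) is the previous term followed by the one before it: term 3 = g·qq = gqq.
The next term joins gqqggqqgqqg and gqqggqq.

gqqggqqgqqggqqggqq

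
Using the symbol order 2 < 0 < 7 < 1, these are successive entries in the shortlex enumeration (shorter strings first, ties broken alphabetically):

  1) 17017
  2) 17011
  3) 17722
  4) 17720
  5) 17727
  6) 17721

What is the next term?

17702

The successor of 17721 increments the rightmost position that isn't already 1 and resets every position after it to 2.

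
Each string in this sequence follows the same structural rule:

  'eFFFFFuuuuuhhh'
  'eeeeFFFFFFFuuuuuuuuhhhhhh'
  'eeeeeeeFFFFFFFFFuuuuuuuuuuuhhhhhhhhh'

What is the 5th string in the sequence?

eeeeeeeeeeeeeFFFFFFFFFFFFFuuuuuuuuuuuuuuuuuhhhhhhhhhhhhhhh

Each string has the form e^{3n-2} F^{2n+3} u^{3n+2} h^{3n} (n = 1, 2, …).
At n = 5 the blocks have lengths 13, 13, 17, 15.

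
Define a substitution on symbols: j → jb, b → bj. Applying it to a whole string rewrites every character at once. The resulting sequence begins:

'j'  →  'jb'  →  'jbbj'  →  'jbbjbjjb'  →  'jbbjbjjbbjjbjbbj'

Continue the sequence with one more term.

Rewriting the 16 symbols of jbbjbjjbbjjbjbbj one by one yields jb bj bj jb bj jb jb bj bj jb jb bj jb bj bj jb; concatenated:

jbbjbjjbbjjbjbbjbjjbjbbjjbbjbjjb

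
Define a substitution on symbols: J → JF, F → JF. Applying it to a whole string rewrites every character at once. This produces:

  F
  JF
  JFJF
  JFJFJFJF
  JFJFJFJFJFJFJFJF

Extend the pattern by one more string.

Rewriting the 16 symbols of JFJFJFJFJFJFJFJF one by one yields JF JF JF JF JF JF JF JF JF JF JF JF JF JF JF JF; concatenated:

JFJFJFJFJFJFJFJFJFJFJFJFJFJFJFJF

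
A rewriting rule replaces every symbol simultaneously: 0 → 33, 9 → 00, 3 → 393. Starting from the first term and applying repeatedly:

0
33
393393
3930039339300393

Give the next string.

Replace each of the 16 characters of 3930039339300393 in place — 393 00 393 33 33 393 00 393 393 00 393 33 33 393 00 393 — and concatenate.

3930039333333930039339300393333339300393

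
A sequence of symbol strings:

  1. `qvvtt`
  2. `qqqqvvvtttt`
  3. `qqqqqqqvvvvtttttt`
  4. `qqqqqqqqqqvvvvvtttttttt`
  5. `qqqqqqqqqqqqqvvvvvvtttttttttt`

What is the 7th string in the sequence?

Each string has the form q^{3n-2} v^{n+1} t^{2n} (n = 1, 2, …).
Setting n = 7 gives 19, 8, 14 characters in each block.

qqqqqqqqqqqqqqqqqqqvvvvvvvvtttttttttttttt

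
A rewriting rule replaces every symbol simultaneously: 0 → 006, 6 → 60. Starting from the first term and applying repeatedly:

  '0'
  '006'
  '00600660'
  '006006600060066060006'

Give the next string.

Applying the rule to each of the 21 symbols of 006006600060066060006 gives the pieces 006 006 60 006 006 60 60 006 006 006 60 006 006 60 60 006 60 006 006 006 60, which concatenate to the answer.

0060066000600660600060060066000600660600066000600600660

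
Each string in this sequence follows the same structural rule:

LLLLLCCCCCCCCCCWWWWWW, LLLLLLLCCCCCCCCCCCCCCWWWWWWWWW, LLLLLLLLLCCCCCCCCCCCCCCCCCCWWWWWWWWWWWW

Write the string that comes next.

The n-th term is 2n+1 L's then 4n+2 C's then 3n W's, where the shown terms are n = 2, 3, 4.
At n = 5 the blocks have lengths 11, 22, 15.

LLLLLLLLLLLCCCCCCCCCCCCCCCCCCCCCCWWWWWWWWWWWWWWW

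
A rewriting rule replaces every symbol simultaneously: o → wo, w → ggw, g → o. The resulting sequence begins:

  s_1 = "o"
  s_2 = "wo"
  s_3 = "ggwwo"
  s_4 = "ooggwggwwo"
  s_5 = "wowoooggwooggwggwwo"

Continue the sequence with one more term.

φ(wowoooggwooggwggwwo) expands symbol-by-symbol to ggw wo ggw wo wo wo o o ggw wo wo o o ggw o o ggw ggw wo; joining the 19 pieces gives the next term.

ggwwoggwwowowoooggwwowoooggwooggwggwwo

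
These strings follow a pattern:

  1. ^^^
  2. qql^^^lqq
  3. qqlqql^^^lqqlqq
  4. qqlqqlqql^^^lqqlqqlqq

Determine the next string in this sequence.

Every step adds qql to the front and lqq to the end of the previous string.
Applying this once more to qqlqqlqql^^^lqqlqqlqq:

qqlqqlqqlqql^^^lqqlqqlqqlqq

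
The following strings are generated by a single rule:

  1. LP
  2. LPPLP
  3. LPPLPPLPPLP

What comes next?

Each string is two copies of the previous one joined by 'P'.
So the next term is two copies of LPPLPPLPPLP with 'P' between the halves.

LPPLPPLPPLPPLPPLPPLPPLP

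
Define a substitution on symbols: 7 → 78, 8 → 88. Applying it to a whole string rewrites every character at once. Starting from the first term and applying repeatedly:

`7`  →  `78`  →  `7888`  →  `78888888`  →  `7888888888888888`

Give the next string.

78888888888888888888888888888888

Replace each of the 16 characters of 7888888888888888 in place — 78 88 88 88 88 88 88 88 88 88 88 88 88 88 88 88 — and concatenate.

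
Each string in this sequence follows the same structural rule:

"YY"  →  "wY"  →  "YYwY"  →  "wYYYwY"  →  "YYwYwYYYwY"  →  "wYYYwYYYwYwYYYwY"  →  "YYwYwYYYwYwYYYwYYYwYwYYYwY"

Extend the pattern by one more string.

Each term (from the third on) is the two preceding terms concatenated in order: term 3 = YY·wY = YYwY.
So term 8 is wYYYwYYYwYwYYYwY·YYwYwYYYwYwYYYwYYYwYwYYYwY.

wYYYwYYYwYwYYYwYYYwYwYYYwYwYYYwYYYwYwYYYwY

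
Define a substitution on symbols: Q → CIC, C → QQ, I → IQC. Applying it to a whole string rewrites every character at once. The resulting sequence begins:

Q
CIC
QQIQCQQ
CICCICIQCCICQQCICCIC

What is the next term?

Applying the rule to each of the 20 symbols of CICCICIQCCICQQCICCIC gives the pieces QQ IQC QQ QQ IQC QQ IQC CIC QQ QQ IQC QQ CIC CIC QQ IQC QQ QQ IQC QQ, which concatenate to the answer.

QQIQCQQQQIQCQQIQCCICQQQQIQCQQCICCICQQIQCQQQQIQCQQ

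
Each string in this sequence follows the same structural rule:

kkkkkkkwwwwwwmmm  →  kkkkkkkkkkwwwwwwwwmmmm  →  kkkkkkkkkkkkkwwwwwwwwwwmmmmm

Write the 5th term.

kkkkkkkkkkkkkkkkkkkwwwwwwwwwwwwwwmmmmmmm

Term n consists of 3n-2 k's, followed by 2n w's, followed by n m's, where the shown terms are n = 3, 4, 5.
At n = 7 the blocks have lengths 19, 14, 7.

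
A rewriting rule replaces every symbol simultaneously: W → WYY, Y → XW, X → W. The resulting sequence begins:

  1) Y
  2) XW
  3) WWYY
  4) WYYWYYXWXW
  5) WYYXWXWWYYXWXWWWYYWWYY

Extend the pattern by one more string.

Applying the rule to each of the 22 symbols of WYYXWXWWYYXWXWWWYYWWYY gives the pieces WYY XW XW W WYY W WYY WYY XW XW W WYY W WYY WYY WYY XW XW WYY WYY XW XW, which concatenate to the answer.

WYYXWXWWWYYWWYYWYYXWXWWWYYWWYYWYYWYYXWXWWYYWYYXWXW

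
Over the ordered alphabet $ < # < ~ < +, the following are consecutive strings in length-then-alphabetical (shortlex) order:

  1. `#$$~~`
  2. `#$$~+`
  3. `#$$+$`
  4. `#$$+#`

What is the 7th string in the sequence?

Stepping forward 3 times from #$$+#: #$$+# → #$$+~ → #$$++, then the target.

#$#$$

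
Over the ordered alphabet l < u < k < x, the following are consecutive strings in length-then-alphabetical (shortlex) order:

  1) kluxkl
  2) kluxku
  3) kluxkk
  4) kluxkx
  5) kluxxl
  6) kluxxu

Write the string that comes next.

kluxxk

Treat kluxxu as a base-4 numeral over the given alphabet and add one, carrying through any trailing x's.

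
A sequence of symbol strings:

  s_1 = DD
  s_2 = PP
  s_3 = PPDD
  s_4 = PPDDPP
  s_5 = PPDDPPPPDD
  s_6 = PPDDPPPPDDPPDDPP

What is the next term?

From term 3 onward, concatenate the last term with the second-to-last: PP·DD = PPDD, PPDD·PP = PPDDPP, …
The next term joins PPDDPPPPDDPPDDPP and PPDDPPPPDD.

PPDDPPPPDDPPDDPPPPDDPPPPDD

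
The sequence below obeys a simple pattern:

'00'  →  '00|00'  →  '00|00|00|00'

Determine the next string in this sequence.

Every step duplicates the string with '|' between the halves.
So the next term is two copies of 00|00|00|00 with '|' between the halves.

00|00|00|00|00|00|00|00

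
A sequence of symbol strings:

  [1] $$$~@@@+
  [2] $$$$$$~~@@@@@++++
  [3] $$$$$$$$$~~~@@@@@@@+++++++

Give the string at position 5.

Term n consists of 3n $'s, followed by n ~'s, followed by 2n+1 @'s, followed by 3n-2 +'s (n = 1, 2, …).
Setting n = 5 gives 15, 5, 11, 13 characters in each block.

$$$$$$$$$$$$$$$~~~~~@@@@@@@@@@@+++++++++++++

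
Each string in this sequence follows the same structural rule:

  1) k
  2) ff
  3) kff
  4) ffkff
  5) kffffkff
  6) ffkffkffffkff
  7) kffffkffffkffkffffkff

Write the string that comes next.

This is a Fibonacci-style word recurrence s(k) = s(k−2)·s(k−1): e.g. k·ff = kff.
The next term joins ffkffkffffkff and kffffkffffkffkffffkff.

ffkffkffffkffkffffkffffkffkffffkff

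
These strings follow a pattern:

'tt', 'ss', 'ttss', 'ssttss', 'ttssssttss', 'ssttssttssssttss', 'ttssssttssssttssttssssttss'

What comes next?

Each term (from the third on) is the two preceding terms concatenated in order: term 3 = tt·ss = ttss.
So term 8 is ssttssttssssttss·ttssssttssssttssttssssttss.

ssttssttssssttssttssssttssssttssttssssttss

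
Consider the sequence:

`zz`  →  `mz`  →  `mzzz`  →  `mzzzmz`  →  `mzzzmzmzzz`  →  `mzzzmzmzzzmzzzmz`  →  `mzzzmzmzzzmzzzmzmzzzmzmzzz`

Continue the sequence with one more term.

mzzzmzmzzzmzzzmzmzzzmzmzzzmzzzmzmzzzmzzzmz

Each term (from the third on) is the previous term followed by the one before it: term 3 = mz·zz = mzzz.
Continuing: mzzzmzmzzzmzzzmzmzzzmzmzzz · mzzzmzmzzzmzzzmz gives term 8.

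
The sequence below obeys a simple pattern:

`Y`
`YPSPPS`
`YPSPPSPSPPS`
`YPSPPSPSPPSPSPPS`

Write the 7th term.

YPSPPSPSPPSPSPPSPSPPSPSPPSPSPPS

The strings grow by a fixed suffix PSPPS each time.
From YPSPPSPSPPSPSPPS, 3 further steps: YPSPPSPSPPSPSPPS → YPSPPSPSPPSPSPPSPSPPS → YPSPPSPSPPSPSPPSPSPPSPSPPS → (answer).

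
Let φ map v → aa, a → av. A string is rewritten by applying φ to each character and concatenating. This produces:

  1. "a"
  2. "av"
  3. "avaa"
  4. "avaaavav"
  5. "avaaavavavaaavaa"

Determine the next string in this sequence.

avaaavavavaaavaaavaaavavavaaavav

Applying the rule to each of the 16 symbols of avaaavavavaaavaa gives the pieces av aa av av av aa av aa av aa av av av aa av av, which concatenate to the answer.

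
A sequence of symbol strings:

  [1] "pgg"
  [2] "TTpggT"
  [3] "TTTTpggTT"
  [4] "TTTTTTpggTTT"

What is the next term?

Each term wraps the previous one in TT on the left and T on the right.
Applying this once more to TTTTTTpggTTT:

TTTTTTTTpggTTTT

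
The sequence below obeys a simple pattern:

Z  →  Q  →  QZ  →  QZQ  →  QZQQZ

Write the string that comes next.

This is a Fibonacci-style word recurrence s(k) = s(k−1)·s(k−2): e.g. Q·Z = QZ.
So term 6 is QZQQZ·QZQ.

QZQQZQZQ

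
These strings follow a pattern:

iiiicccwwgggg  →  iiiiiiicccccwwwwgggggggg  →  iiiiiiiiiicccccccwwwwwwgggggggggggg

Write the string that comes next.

The n-th term is 3n+1 i's then 2n+1 c's then 2n w's then 4n g's (n = 1, 2, …).
Setting n = 4 gives 13, 9, 8, 16 characters in each block.

iiiiiiiiiiiiicccccccccwwwwwwwwgggggggggggggggg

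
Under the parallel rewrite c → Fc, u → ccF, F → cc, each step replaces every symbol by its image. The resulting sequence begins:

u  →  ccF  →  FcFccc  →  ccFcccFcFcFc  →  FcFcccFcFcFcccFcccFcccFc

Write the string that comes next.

φ(FcFcccFcFcFcccFcccFcccFc) expands symbol-by-symbol to cc Fc cc Fc Fc Fc cc Fc cc Fc cc Fc Fc Fc cc Fc Fc Fc cc Fc Fc Fc cc Fc; joining the 24 pieces gives the next term.

ccFcccFcFcFcccFcccFcccFcFcFcccFcFcFcccFcFcFcccFc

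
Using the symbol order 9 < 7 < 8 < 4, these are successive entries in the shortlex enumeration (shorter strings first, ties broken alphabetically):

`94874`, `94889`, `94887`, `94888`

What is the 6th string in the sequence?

Continuing the enumeration 2 steps past 94888: 94888 → 94884 → (answer).

94849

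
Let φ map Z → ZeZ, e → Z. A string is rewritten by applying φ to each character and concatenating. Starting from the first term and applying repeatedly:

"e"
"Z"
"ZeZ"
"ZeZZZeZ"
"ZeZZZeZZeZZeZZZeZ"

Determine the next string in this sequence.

ZeZZZeZZeZZeZZZeZZeZZZeZZeZZZeZZeZZeZZZeZ

φ(ZeZZZeZZeZZeZZZeZ) expands symbol-by-symbol to ZeZ Z ZeZ ZeZ ZeZ Z ZeZ ZeZ Z ZeZ ZeZ Z ZeZ ZeZ ZeZ Z ZeZ; joining the 17 pieces gives the next term.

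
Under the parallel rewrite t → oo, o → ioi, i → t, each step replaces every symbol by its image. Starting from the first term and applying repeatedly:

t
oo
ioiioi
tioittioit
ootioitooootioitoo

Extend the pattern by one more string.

φ(ootioitooootioitoo) expands symbol-by-symbol to ioi ioi oo t ioi t oo ioi ioi ioi ioi oo t ioi t oo ioi ioi; joining the 18 pieces gives the next term.

ioiioiootioitooioiioiioiioiootioitooioiioi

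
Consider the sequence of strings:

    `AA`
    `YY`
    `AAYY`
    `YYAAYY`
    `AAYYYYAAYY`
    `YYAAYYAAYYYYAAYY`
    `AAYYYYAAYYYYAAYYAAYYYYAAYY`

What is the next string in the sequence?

From term 3 onward, concatenate the second-to-last term with the last: AA·YY = AAYY, YY·AAYY = YYAAYY, …
The next term joins YYAAYYAAYYYYAAYY and AAYYYYAAYYYYAAYYAAYYYYAAYY.

YYAAYYAAYYYYAAYYAAYYYYAAYYYYAAYYAAYYYYAAYY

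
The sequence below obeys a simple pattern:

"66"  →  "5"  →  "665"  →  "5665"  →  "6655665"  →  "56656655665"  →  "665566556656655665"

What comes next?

56656655665665566556656655665

From term 3 onward, concatenate the second-to-last term with the last: 66·5 = 665, 5·665 = 5665, …
The next term joins 56656655665 and 665566556656655665.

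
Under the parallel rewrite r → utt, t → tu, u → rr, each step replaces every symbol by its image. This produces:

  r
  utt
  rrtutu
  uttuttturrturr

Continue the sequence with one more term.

Applying the rule to each of the 14 symbols of uttuttturrturr gives the pieces rr tu tu rr tu tu tu rr utt utt tu rr utt utt, which concatenate to the answer.

rrtuturrtututurruttuttturruttutt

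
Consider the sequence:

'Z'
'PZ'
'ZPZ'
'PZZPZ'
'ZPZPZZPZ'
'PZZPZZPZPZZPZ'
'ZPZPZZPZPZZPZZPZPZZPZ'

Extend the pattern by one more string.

From term 3 onward, concatenate the second-to-last term with the last: Z·PZ = ZPZ, PZ·ZPZ = PZZPZ, …
Continuing: PZZPZZPZPZZPZ · ZPZPZZPZPZZPZZPZPZZPZ gives term 8.

PZZPZZPZPZZPZZPZPZZPZPZZPZZPZPZZPZ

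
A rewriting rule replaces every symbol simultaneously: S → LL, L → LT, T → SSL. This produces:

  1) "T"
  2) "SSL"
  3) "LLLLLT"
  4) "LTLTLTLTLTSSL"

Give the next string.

Applying the rule to each of the 13 symbols of LTLTLTLTLTSSL gives the pieces LT SSL LT SSL LT SSL LT SSL LT SSL LL LL LT, which concatenate to the answer.

LTSSLLTSSLLTSSLLTSSLLTSSLLLLLLT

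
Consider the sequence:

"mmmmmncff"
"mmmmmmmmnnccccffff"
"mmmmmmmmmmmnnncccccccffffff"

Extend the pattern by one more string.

mmmmmmmmmmmmmmnnnnccccccccccffffffff

Term n consists of 3n+2 m's, followed by n n's, followed by 3n-2 c's, followed by 2n f's (n = 1, 2, …).
At n = 4 the blocks have lengths 14, 4, 10, 8.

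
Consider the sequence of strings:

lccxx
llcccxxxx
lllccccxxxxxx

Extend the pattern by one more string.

llllcccccxxxxxxxx

The n-th term is n l's then n+1 c's then 2n x's (n = 1, 2, …).
Setting n = 4 gives 4, 5, 8 characters in each block.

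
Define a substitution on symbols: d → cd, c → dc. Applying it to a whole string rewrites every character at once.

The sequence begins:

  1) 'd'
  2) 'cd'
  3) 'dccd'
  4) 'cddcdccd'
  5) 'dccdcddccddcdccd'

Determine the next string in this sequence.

Rewriting the 16 symbols of dccdcddccddcdccd one by one yields cd dc dc cd dc cd cd dc dc cd cd dc cd dc dc cd; concatenated:

cddcdccddccdcddcdccdcddccddcdccd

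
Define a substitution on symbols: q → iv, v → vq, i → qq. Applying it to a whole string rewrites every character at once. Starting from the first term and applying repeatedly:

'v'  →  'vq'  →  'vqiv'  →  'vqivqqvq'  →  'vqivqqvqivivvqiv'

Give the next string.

Replace each of the 16 characters of vqivqqvqivivvqiv in place — vq iv qq vq iv iv vq iv qq vq qq vq vq iv qq vq — and concatenate.

vqivqqvqivivvqivqqvqqqvqvqivqqvq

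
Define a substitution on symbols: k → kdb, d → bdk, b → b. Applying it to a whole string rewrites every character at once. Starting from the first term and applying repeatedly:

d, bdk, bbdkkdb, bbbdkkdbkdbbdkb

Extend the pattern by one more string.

φ(bbbdkkdbkdbbdkb) expands symbol-by-symbol to b b b bdk kdb kdb bdk b kdb bdk b b bdk kdb b; joining the 15 pieces gives the next term.

bbbbdkkdbkdbbdkbkdbbdkbbbdkkdbb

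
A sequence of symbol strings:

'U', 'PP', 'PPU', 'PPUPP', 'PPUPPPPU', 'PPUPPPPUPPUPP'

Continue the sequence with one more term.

From term 3 onward, concatenate the last term with the second-to-last: PP·U = PPU, PPU·PP = PPUPP, …
The next term joins PPUPPPPUPPUPP and PPUPPPPU.

PPUPPPPUPPUPPPPUPPPPU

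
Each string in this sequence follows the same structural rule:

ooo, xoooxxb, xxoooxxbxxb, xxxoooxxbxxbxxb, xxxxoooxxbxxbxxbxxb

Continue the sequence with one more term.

Every step adds x to the front and xxb to the end of the previous string.
Applying this once more to xxxxoooxxbxxbxxbxxb:

xxxxxoooxxbxxbxxbxxbxxb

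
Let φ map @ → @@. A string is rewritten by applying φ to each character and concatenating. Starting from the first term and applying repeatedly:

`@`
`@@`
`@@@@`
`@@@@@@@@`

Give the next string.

@@@@@@@@@@@@@@@@

Expanding @@@@@@@@: @→@@, @→@@, @→@@, @→@@, @→@@, @→@@, @→@@, @→@@. Concatenated: @@ @@ @@ @@ @@ @@ @@ @@.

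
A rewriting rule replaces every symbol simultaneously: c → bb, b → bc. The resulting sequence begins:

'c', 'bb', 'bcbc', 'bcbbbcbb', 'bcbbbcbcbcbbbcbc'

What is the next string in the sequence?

bcbbbcbcbcbbbcbbbcbbbcbcbcbbbcbb

φ(bcbbbcbcbcbbbcbc) expands symbol-by-symbol to bc bb bc bc bc bb bc bb bc bb bc bc bc bb bc bb; joining the 16 pieces gives the next term.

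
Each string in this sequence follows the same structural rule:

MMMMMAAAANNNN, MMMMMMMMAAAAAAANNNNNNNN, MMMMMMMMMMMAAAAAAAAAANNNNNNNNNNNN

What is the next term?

MMMMMMMMMMMMMMAAAAAAAAAAAAANNNNNNNNNNNNNNNN

The n-th term is 3n+2 M's then 3n+1 A's then 4n N's (n = 1, 2, …).
Setting n = 4 gives 14, 13, 16 characters in each block.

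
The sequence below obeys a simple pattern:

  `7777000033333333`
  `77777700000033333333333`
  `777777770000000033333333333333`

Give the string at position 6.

The n-th term is 2n 7's then 2n 0's then 3n+2 3's, where the shown terms are n = 2, 3, 4.
At n = 7 the blocks have lengths 14, 14, 23.

777777777777770000000000000033333333333333333333333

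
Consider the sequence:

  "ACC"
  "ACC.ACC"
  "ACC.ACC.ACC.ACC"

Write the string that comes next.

ACC.ACC.ACC.ACC.ACC.ACC.ACC.ACC

Each string is two copies of the previous one joined by '.'.
One more doubling of ACC.ACC.ACC.ACC gives the answer.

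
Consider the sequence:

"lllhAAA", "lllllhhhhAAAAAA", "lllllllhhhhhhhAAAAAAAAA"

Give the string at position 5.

lllllllllllhhhhhhhhhhhhhAAAAAAAAAAAAAAA

Each string has the form l^{2n+1} h^{3n-2} A^{3n} (n = 1, 2, …).
At n = 5 the blocks have lengths 11, 13, 15.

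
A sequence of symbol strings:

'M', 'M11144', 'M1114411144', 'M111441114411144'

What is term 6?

M1114411144111441114411144

The strings grow by a fixed suffix 11144 each time.
From M111441114411144, 2 further steps: M111441114411144 → M11144111441114411144 → (answer).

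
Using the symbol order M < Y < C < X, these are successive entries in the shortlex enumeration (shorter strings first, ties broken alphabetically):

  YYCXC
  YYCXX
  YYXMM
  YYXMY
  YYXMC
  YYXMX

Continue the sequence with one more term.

The successor of YYXMX increments the rightmost position that isn't already X and resets every position after it to M.

YYXYM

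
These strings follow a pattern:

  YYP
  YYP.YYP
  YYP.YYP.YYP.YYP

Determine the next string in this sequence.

Every step duplicates the string with '.' between the halves.
So the next term is two copies of YYP.YYP.YYP.YYP with '.' between the halves.

YYP.YYP.YYP.YYP.YYP.YYP.YYP.YYP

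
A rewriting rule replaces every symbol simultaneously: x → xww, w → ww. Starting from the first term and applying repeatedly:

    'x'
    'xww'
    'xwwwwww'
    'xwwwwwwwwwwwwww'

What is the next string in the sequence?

Replace each of the 15 characters of xwwwwwwwwwwwwww in place — xww ww ww ww ww ww ww ww ww ww ww ww ww ww ww — and concatenate.

xwwwwwwwwwwwwwwwwwwwwwwwwwwwwww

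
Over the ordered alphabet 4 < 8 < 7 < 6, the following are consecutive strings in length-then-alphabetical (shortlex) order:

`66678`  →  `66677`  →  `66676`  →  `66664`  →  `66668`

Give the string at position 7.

66666

Advancing 2 positions from 66668 through 66668 → 66667 reaches term 7.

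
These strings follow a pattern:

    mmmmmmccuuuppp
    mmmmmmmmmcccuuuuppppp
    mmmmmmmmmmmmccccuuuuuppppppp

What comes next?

mmmmmmmmmmmmmmmcccccuuuuuuppppppppp

Term n consists of 3n m's, followed by n c's, followed by n+1 u's, followed by 2n-1 p's, where the shown terms are n = 2, 3, 4.
Setting n = 5 gives 15, 5, 6, 9 characters in each block.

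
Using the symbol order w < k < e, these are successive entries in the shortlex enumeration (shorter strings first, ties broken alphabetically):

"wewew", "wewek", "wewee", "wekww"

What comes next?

wekwk

The successor of wekww increments the rightmost position that isn't already e and resets every position after it to w.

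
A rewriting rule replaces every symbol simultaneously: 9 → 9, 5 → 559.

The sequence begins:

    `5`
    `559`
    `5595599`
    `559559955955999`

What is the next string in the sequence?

φ(559559955955999) expands symbol-by-symbol to 559 559 9 559 559 9 9 559 559 9 559 559 9 9 9; joining the 15 pieces gives the next term.

5595599559559995595599559559999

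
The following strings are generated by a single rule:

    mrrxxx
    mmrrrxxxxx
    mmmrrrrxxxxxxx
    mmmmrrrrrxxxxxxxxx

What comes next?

The n-th term is n m's then n+1 r's then 2n+1 x's (n = 1, 2, …).
For the next term, n = 5, so the run lengths are 5, 6, 11.

mmmmmrrrrrrxxxxxxxxxxx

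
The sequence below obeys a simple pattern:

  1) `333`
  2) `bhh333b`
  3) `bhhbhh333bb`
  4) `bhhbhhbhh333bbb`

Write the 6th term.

Every step adds bhh to the front and b to the end of the previous string.
From bhhbhhbhh333bbb, 2 further steps: bhhbhhbhh333bbb → bhhbhhbhhbhh333bbbb → (answer).

bhhbhhbhhbhhbhh333bbbbb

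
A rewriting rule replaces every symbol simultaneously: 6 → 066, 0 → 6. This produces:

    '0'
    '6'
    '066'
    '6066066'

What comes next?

06660660666066066

Rewriting each symbol of 6066066: 6→066, 0→6, 6→066, 6→066, 0→6, 6→066, 6→066, which concatenates to 066 6 066 066 6 066 066.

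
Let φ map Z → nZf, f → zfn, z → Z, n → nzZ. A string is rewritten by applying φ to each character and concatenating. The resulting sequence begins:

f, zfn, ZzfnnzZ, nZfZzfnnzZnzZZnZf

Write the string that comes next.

nzZnZfzfnnZfZzfnnzZnzZZnZfnzZZnZfnZfnzZnZfzfn

Applying the rule to each of the 17 symbols of nZfZzfnnzZnzZZnZf gives the pieces nzZ nZf zfn nZf Z zfn nzZ nzZ Z nZf nzZ Z nZf nZf nzZ nZf zfn, which concatenate to the answer.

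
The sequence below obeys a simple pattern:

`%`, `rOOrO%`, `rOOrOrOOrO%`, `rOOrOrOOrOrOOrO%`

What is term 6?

rOOrOrOOrOrOOrOrOOrOrOOrO%

Every step adds rOOrO at the front: s(k+1) = rOOrO·s(k).
From rOOrOrOOrOrOOrO%, 2 further steps: rOOrOrOOrOrOOrO% → rOOrOrOOrOrOOrOrOOrO% → (answer).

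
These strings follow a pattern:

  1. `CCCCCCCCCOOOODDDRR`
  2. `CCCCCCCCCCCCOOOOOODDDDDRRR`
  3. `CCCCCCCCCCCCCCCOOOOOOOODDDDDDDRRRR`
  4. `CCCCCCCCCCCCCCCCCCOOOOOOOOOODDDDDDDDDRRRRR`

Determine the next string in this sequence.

The n-th term is 3n+3 C's then 2n O's then 2n-1 D's then n R's, where the shown terms are n = 2, 3, 4, 5.
At n = 6 the blocks have lengths 21, 12, 11, 6.

CCCCCCCCCCCCCCCCCCCCCOOOOOOOOOOOODDDDDDDDDDDRRRRRR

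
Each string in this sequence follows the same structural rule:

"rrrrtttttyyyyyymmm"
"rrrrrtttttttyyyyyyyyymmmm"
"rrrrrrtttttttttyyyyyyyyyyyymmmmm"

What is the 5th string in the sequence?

Reading off run lengths: r runs 4, 5, 6; t runs 5, 7, 9; y runs 6, 9, 12; m runs 3, 4, 5 — each is linear in n, where the shown terms are n = 2, 3, 4.
For term 5, n = 6, so the run lengths are 8, 13, 18, 7.

rrrrrrrrtttttttttttttyyyyyyyyyyyyyyyyyymmmmmmm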